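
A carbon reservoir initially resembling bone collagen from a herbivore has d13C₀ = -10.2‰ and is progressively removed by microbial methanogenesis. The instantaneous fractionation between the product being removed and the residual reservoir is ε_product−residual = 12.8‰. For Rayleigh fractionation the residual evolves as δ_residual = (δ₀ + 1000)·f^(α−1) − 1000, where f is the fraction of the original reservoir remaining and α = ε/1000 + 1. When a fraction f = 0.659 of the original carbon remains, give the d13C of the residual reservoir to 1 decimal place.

Rayleigh residual: δ_res = (δ₀ + 1000)·f^(α−1) − 1000
α = ε/1000 + 1 = 1.01280, so α − 1 = 0.01280
f^(α−1) = 0.659^(0.01280) = 0.994676
δ_res = (-10.2 + 1000) × 0.994676 − 1000 = 984.531 − 1000 = -15.47‰

-15.5‰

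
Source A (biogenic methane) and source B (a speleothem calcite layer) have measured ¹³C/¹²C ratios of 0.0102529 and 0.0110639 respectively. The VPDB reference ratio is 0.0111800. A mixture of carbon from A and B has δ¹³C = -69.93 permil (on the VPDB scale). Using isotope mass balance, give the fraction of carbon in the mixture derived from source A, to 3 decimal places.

0.821

δ_A = (0.0102529/0.0111800 − 1)×1000 = (0.917075 − 1)×1000 = -82.925 permil
δ_B = (0.0110639/0.0111800 − 1)×1000 = (0.989615 − 1)×1000 = -10.385 permil
f_A = (δ_mix − δ_B)/(δ_A − δ_B) = (-69.93 − (-10.385))/(-82.925 − (-10.385))
f_A = -59.545 / -72.540 = 0.8209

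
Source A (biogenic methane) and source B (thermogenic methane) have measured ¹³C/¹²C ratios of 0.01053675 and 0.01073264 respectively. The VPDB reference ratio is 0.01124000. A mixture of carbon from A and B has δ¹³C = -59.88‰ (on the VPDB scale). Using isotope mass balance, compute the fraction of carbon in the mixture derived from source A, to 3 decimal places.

0.846

δ_A = (0.01053675/0.01124000 − 1)×1000 = (0.937433 − 1)×1000 = -62.567‰
δ_B = (0.01073264/0.01124000 − 1)×1000 = (0.954861 − 1)×1000 = -45.139‰
f_A = (δ_mix − δ_B)/(δ_A − δ_B) = (-59.88 − (-45.139))/(-62.567 − (-45.139))
f_A = -14.741 / -17.428 = 0.8458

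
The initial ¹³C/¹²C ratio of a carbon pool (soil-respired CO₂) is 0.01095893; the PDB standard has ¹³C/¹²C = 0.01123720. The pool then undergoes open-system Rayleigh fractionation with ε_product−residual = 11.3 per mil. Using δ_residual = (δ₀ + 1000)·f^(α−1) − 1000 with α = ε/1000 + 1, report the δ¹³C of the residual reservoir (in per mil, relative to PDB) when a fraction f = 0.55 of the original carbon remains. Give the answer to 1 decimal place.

δ₀ = (0.01095893/0.01123720 − 1)×1000 = (0.975237 − 1)×1000 = -24.763 per mil
α − 1 = ε/1000 = 0.0113
f^(α−1) = 0.55^(0.0113) = 0.993267
δ_res = (-24.763 + 1000) × 0.993267 − 1000 = 968.671 − 1000 = -31.33 per mil

-31.3 per mil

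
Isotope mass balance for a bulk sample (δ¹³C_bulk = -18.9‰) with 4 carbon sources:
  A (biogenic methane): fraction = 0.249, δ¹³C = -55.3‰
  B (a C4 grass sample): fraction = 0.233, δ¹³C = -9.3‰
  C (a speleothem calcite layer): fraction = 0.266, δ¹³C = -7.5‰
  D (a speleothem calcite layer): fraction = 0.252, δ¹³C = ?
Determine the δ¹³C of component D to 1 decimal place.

Isotope mass balance: δ_bulk = Σ fᵢ·δᵢ.
-18.9 = 0.249×(-55.3) + 0.233×(-9.3) + 0.266×(-7.5) + 0.252×δ_D
0.252·δ_D = -18.9 − (-17.932) = -0.968
δ_D = -0.968 / 0.252 = -3.84‰

-3.8‰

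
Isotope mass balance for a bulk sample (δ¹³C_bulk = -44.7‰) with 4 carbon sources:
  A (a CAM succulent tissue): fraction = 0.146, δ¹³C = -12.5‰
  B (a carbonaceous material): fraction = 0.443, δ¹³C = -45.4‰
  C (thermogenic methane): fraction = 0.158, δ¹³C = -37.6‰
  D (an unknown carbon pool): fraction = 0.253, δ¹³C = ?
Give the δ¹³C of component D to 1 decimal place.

-66.5‰

Isotope mass balance: δ_bulk = Σ fᵢ·δᵢ.
-44.7 = 0.146×(-12.5) + 0.443×(-45.4) + 0.158×(-37.6) + 0.253×δ_D
0.253·δ_D = -44.7 − (-27.878) = -16.822
δ_D = -16.822 / 0.253 = -66.49‰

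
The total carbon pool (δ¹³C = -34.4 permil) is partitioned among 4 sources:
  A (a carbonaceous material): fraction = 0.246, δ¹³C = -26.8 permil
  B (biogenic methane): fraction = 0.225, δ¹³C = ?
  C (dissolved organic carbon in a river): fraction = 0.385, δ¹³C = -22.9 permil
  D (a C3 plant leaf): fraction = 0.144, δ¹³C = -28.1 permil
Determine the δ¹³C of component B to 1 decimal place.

Isotope mass balance: δ_bulk = Σ fᵢ·δᵢ.
-34.4 = 0.246×(-26.8) + 0.225×δ_B + 0.385×(-22.9) + 0.144×(-28.1)
0.225·δ_B = -34.4 − (-19.456) = -14.944
δ_B = -14.944 / 0.225 = -66.42 permil

-66.4 permil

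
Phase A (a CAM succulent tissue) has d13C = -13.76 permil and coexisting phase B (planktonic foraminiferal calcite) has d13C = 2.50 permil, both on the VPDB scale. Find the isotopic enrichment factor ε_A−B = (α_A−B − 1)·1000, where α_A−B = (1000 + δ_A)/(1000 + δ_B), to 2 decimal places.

α_A−B = (1000 + -13.76) / (1000 + 2.50) = 986.24 / 1002.50 = 0.983781
ε_A−B = (0.983781 − 1) × 1000 = -16.219 permil
(The approximation ε ≈ δ_A − δ_B would give -16.26 permil.)

-16.22 permil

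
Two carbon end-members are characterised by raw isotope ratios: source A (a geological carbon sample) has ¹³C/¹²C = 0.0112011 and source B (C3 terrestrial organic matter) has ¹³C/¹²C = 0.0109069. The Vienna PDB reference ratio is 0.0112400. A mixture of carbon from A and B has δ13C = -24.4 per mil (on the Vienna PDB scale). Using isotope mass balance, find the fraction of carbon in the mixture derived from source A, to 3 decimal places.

0.200

δ_A = (0.0112011/0.0112400 − 1)×1000 = (0.996539 − 1)×1000 = -3.461 per mil
δ_B = (0.0109069/0.0112400 − 1)×1000 = (0.970365 − 1)×1000 = -29.635 per mil
f_A = (δ_mix − δ_B)/(δ_A − δ_B) = (-24.4 − (-29.635))/(-3.461 − (-29.635))
f_A = 5.235 / 26.174 = 0.2000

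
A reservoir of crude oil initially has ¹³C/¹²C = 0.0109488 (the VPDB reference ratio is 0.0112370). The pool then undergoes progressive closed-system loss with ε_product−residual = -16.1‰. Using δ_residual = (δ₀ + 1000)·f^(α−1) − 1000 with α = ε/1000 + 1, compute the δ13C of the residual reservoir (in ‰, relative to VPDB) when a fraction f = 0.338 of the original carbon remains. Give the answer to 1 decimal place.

δ₀ = (0.0109488/0.0112370 − 1)×1000 = (0.974353 − 1)×1000 = -25.647‰
α − 1 = ε/1000 = -0.0161
f^(α−1) = 0.338^(-0.0161) = 1.017617
δ_res = (-25.647 + 1000) × 1.017617 − 1000 = 991.518 − 1000 = -8.48‰

-8.5‰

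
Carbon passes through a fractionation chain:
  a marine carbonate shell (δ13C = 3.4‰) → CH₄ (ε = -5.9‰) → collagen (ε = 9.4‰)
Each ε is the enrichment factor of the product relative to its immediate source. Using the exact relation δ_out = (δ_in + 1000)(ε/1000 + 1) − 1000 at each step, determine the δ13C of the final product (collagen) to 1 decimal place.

6.9‰

step 1: δ = (3.40 + 1000)·(-5.9/1000 + 1) − 1000 = -2.52‰
step 2: δ = (-2.52 + 1000)·(9.4/1000 + 1) − 1000 = 6.86‰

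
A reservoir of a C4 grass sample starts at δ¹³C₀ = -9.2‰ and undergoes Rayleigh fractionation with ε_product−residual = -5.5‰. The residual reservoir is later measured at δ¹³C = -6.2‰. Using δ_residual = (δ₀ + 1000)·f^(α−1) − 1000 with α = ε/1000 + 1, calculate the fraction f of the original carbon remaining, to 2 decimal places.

0.58

α − 1 = ε/1000 = -0.0055
(δ_res + 1000)/(δ₀ + 1000) = (-6.2 + 1000)/(-9.2 + 1000) = 993.8/990.8 = 1.003028
f = 1.003028^(1/-0.0055) = exp(ln(1.003028)/-0.0055) = exp(0.00302/-0.0055)
f = exp(-0.5497) = 0.5771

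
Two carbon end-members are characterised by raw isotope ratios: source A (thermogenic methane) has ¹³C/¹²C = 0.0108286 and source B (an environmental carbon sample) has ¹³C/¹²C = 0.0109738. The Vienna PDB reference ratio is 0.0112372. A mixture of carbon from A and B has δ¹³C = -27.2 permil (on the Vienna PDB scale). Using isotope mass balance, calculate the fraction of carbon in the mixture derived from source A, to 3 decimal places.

0.291

δ_A = (0.0108286/0.0112372 − 1)×1000 = (0.963639 − 1)×1000 = -36.361 permil
δ_B = (0.0109738/0.0112372 − 1)×1000 = (0.976560 − 1)×1000 = -23.440 permil
f_A = (δ_mix − δ_B)/(δ_A − δ_B) = (-27.2 − (-23.440))/(-36.361 − (-23.440))
f_A = -3.760 / -12.921 = 0.2910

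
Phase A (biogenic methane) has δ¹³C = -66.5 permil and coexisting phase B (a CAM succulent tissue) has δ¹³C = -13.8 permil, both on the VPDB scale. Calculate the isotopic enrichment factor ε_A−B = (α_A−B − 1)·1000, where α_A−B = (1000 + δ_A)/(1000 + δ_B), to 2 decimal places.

α_A−B = (1000 + -66.5) / (1000 + -13.8) = 933.5 / 986.2 = 0.946563
ε_A−B = (0.946563 − 1) × 1000 = -53.437 permil
(The approximation ε ≈ δ_A − δ_B would give -52.7 permil.)

-53.44 permil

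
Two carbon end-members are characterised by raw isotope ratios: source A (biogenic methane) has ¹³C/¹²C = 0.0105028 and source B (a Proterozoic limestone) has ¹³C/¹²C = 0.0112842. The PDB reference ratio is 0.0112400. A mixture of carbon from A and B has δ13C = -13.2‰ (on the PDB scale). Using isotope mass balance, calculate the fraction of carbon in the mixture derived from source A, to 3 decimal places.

δ_A = (0.0105028/0.0112400 − 1)×1000 = (0.934413 − 1)×1000 = -65.587‰
δ_B = (0.0112842/0.0112400 − 1)×1000 = (1.003932 − 1)×1000 = 3.932‰
f_A = (δ_mix − δ_B)/(δ_A − δ_B) = (-13.2 − (3.932))/(-65.587 − (3.932))
f_A = -17.132 / -69.520 = 0.2464

0.246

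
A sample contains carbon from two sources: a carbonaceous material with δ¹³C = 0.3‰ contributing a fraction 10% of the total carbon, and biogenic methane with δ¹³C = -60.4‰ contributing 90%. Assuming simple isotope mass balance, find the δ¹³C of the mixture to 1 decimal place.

δ_mix = f_A·δ_A + f_B·δ_B
δ_mix = 0.10 × (0.3) + 0.90 × (-60.4)
δ_mix = 0.03 + -54.36 = -54.33‰

-54.3‰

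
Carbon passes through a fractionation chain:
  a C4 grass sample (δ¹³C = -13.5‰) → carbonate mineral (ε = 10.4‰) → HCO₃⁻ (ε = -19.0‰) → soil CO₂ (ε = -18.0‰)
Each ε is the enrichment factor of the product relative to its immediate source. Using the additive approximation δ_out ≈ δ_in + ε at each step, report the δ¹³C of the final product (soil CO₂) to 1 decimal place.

step 1: δ ≈ -13.5 + (10.4) = -3.1‰
step 2: δ ≈ -3.1 + (-19.0) = -22.1‰
step 3: δ ≈ -22.1 + (-18.0) = -40.1‰

-40.1‰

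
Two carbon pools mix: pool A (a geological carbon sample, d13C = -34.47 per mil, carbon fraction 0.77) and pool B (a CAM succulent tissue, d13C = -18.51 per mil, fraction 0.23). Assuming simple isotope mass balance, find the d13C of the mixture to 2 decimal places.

δ_mix = f_A·δ_A + f_B·δ_B
δ_mix = 0.77 × (-34.47) + 0.23 × (-18.51)
δ_mix = -26.542 + -4.257 = -30.799 per mil

-30.80 per mil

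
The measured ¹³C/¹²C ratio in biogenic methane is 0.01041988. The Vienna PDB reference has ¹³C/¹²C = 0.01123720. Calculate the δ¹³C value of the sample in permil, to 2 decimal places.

δ¹³C = (R_sample / R_standard − 1) × 1000
R_sample / R_standard = 0.01041988 / 0.01123720 = 0.927267
δ¹³C = (0.927267 − 1) × 1000 = -72.733 permil

-72.73 permil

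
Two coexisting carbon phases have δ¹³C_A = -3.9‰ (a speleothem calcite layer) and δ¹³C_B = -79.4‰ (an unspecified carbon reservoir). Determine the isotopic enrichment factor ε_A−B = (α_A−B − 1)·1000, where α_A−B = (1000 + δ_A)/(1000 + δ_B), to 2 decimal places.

82.01‰

α_A−B = (1000 + -3.9) / (1000 + -79.4) = 996.1 / 920.6 = 1.082012
ε_A−B = (1.082012 − 1) × 1000 = 82.012‰
(The approximation ε ≈ δ_A − δ_B would give 75.5‰.)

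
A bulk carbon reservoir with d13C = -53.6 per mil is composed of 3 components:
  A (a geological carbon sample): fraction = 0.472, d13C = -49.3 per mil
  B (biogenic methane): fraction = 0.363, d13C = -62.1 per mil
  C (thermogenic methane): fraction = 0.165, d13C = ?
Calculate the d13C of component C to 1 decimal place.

-47.2 per mil

Isotope mass balance: δ_bulk = Σ fᵢ·δᵢ.
-53.6 = 0.472×(-49.3) + 0.363×(-62.1) + 0.165×δ_C
0.165·δ_C = -53.6 − (-45.812) = -7.788
δ_C = -7.788 / 0.165 = -47.20 per mil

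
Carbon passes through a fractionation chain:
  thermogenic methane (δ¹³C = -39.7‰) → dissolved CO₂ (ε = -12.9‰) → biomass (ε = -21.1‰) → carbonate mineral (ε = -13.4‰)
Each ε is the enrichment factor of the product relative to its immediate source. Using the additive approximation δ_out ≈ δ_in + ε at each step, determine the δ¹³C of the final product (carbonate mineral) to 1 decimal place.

step 1: δ ≈ -39.7 + (-12.9) = -52.6‰
step 2: δ ≈ -52.6 + (-21.1) = -73.7‰
step 3: δ ≈ -73.7 + (-13.4) = -87.1‰

-87.1‰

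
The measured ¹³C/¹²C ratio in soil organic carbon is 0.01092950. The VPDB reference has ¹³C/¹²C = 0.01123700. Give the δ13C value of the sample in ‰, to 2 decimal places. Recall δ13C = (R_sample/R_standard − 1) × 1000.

-27.36‰

δ13C = (R_sample / R_standard − 1) × 1000
R_sample / R_standard = 0.01092950 / 0.01123700 = 0.972635
δ13C = (0.972635 − 1) × 1000 = -27.365‰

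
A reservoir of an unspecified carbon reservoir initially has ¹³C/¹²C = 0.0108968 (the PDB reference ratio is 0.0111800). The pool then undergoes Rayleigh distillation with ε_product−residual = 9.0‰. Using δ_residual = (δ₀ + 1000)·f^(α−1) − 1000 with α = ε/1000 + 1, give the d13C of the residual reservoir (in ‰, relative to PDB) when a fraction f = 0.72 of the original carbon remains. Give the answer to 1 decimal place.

δ₀ = (0.0108968/0.0111800 − 1)×1000 = (0.974669 − 1)×1000 = -25.331‰
α − 1 = ε/1000 = 0.0090
f^(α−1) = 0.72^(0.0090) = 0.997048
δ_res = (-25.331 + 1000) × 0.997048 − 1000 = 971.792 − 1000 = -28.21‰

-28.2‰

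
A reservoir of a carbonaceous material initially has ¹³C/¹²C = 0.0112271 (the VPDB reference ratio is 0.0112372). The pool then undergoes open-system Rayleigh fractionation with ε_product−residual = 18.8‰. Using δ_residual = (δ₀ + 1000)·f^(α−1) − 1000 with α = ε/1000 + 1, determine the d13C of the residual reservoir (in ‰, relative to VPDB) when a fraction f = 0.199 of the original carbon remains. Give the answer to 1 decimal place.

δ₀ = (0.0112271/0.0112372 − 1)×1000 = (0.999101 − 1)×1000 = -0.899‰
α − 1 = ε/1000 = 0.0188
f^(α−1) = 0.199^(0.0188) = 0.970104
δ_res = (-0.899 + 1000) × 0.970104 − 1000 = 969.232 − 1000 = -30.77‰

-30.8‰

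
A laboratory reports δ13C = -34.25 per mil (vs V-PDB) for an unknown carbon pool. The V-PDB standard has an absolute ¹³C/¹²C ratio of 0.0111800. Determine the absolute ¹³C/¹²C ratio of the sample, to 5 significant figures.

0.010797

R_sample = R_standard × (δ13C/1000 + 1)
R_sample = 0.0111800 × (-34.25/1000 + 1) = 0.0111800 × 0.965750
R_sample = 0.0107971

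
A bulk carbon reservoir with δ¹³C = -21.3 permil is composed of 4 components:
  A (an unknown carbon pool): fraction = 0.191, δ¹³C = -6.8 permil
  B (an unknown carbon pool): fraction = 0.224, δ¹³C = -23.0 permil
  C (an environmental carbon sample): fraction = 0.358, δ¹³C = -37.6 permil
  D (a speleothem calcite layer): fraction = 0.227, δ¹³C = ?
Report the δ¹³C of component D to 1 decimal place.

Isotope mass balance: δ_bulk = Σ fᵢ·δᵢ.
-21.3 = 0.191×(-6.8) + 0.224×(-23.0) + 0.358×(-37.6) + 0.227×δ_D
0.227·δ_D = -21.3 − (-19.912) = -1.388
δ_D = -1.388 / 0.227 = -6.12 permil

-6.1 permil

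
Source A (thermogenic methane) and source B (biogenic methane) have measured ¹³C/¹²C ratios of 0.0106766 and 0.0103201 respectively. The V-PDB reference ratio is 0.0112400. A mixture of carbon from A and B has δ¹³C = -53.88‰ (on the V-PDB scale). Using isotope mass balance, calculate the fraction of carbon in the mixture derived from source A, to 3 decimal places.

δ_A = (0.0106766/0.0112400 − 1)×1000 = (0.949875 − 1)×1000 = -50.125‰
δ_B = (0.0103201/0.0112400 − 1)×1000 = (0.918158 − 1)×1000 = -81.842‰
f_A = (δ_mix − δ_B)/(δ_A − δ_B) = (-53.88 − (-81.842))/(-50.125 − (-81.842))
f_A = 27.962 / 31.717 = 0.8816

0.882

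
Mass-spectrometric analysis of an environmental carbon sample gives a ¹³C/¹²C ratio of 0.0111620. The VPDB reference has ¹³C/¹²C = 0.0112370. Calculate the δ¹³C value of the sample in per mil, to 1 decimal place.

δ¹³C = (R_sample / R_standard − 1) × 1000
R_sample / R_standard = 0.0111620 / 0.0112370 = 0.993326
δ¹³C = (0.993326 − 1) × 1000 = -6.67 per mil

-6.7 per mil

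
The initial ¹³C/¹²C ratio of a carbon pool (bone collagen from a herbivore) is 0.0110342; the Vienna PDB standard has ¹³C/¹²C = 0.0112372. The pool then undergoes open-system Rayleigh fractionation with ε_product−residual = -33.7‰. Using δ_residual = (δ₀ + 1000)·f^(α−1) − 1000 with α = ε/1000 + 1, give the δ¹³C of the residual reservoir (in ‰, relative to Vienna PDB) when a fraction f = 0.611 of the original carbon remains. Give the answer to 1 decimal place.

δ₀ = (0.0110342/0.0112372 − 1)×1000 = (0.981935 − 1)×1000 = -18.065‰
α − 1 = ε/1000 = -0.0337
f^(α−1) = 0.611^(-0.0337) = 1.016741
δ_res = (-18.065 + 1000) × 1.016741 − 1000 = 998.374 − 1000 = -1.63‰

-1.6‰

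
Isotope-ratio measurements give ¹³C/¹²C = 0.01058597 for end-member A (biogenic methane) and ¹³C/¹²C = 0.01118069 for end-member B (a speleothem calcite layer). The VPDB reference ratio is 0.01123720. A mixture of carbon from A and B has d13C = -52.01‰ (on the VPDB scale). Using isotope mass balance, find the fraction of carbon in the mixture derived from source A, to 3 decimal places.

δ_A = (0.01058597/0.01123720 − 1)×1000 = (0.942047 − 1)×1000 = -57.953‰
δ_B = (0.01118069/0.01123720 − 1)×1000 = (0.994971 − 1)×1000 = -5.029‰
f_A = (δ_mix − δ_B)/(δ_A − δ_B) = (-52.01 − (-5.029))/(-57.953 − (-5.029))
f_A = -46.981 / -52.924 = 0.8877

0.888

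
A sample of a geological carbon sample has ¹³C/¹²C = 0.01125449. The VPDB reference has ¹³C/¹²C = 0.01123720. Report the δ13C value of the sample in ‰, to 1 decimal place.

1.5‰

δ13C = (R_sample / R_standard − 1) × 1000
R_sample / R_standard = 0.01125449 / 0.01123720 = 1.001539
δ13C = (1.001539 − 1) × 1000 = 1.54‰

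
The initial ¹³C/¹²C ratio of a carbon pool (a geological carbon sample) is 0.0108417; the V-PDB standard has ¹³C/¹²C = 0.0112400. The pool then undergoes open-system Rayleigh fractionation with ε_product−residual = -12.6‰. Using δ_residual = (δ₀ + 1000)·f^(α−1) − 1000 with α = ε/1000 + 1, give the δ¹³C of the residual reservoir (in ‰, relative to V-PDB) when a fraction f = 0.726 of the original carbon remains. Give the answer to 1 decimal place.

-31.5‰

δ₀ = (0.0108417/0.0112400 − 1)×1000 = (0.964564 − 1)×1000 = -35.436‰
α − 1 = ε/1000 = -0.0126
f^(α−1) = 0.726^(-0.0126) = 1.004043
δ_res = (-35.436 + 1000) × 1.004043 − 1000 = 968.464 − 1000 = -31.54‰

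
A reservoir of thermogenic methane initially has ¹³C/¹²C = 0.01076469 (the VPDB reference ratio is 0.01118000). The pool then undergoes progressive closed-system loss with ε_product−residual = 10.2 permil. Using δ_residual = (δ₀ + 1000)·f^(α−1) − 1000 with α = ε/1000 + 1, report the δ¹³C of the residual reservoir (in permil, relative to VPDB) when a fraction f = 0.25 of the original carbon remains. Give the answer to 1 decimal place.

δ₀ = (0.01076469/0.01118000 − 1)×1000 = (0.962852 − 1)×1000 = -37.148 permil
α − 1 = ε/1000 = 0.0102
f^(α−1) = 0.25^(0.0102) = 0.985959
δ_res = (-37.148 + 1000) × 0.985959 − 1000 = 949.333 − 1000 = -50.67 permil

-50.7 permil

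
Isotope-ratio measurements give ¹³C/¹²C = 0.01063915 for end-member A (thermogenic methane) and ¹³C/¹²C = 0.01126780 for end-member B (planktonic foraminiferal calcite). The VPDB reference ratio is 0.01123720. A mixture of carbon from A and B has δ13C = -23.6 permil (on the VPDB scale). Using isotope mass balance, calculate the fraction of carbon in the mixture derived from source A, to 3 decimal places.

0.471

δ_A = (0.01063915/0.01123720 − 1)×1000 = (0.946779 − 1)×1000 = -53.221 permil
δ_B = (0.01126780/0.01123720 − 1)×1000 = (1.002723 − 1)×1000 = 2.723 permil
f_A = (δ_mix − δ_B)/(δ_A − δ_B) = (-23.6 − (2.723))/(-53.221 − (2.723))
f_A = -26.323 / -55.944 = 0.4705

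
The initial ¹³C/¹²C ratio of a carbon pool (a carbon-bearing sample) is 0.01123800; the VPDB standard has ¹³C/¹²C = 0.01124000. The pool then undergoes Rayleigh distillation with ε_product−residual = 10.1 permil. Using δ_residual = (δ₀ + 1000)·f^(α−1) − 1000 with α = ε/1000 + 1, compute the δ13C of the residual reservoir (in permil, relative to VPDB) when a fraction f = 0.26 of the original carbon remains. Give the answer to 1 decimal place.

δ₀ = (0.01123800/0.01124000 − 1)×1000 = (0.999822 − 1)×1000 = -0.178 permil
α − 1 = ε/1000 = 0.0101
f^(α−1) = 0.26^(0.0101) = 0.986487
δ_res = (-0.178 + 1000) × 0.986487 − 1000 = 986.311 − 1000 = -13.69 permil

-13.7 permil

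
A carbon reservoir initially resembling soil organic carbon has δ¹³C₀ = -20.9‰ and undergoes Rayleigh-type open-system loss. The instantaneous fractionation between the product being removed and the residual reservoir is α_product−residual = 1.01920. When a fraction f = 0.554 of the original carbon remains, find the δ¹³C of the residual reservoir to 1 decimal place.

-31.9‰

Rayleigh residual: δ_res = (δ₀ + 1000)·f^(α−1) − 1000
α − 1 = 0.01920
f^(α−1) = 0.554^(0.01920) = 0.988725
δ_res = (-20.9 + 1000) × 0.988725 − 1000 = 968.060 − 1000 = -31.94‰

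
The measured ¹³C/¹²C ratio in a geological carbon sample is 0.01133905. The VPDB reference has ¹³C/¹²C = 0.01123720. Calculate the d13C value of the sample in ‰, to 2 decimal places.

9.06‰

d13C = (R_sample / R_standard − 1) × 1000
R_sample / R_standard = 0.01133905 / 0.01123720 = 1.009064
d13C = (1.009064 − 1) × 1000 = 9.064‰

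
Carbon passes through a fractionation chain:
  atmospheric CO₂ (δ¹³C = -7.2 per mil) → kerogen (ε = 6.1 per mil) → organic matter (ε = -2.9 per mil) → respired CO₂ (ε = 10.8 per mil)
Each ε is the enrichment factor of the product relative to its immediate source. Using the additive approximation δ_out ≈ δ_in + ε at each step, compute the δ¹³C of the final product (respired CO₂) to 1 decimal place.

step 1: δ ≈ -7.2 + (6.1) = -1.1 per mil
step 2: δ ≈ -1.1 + (-2.9) = -4.0 per mil
step 3: δ ≈ -4.0 + (10.8) = 6.8 per mil

6.8 per mil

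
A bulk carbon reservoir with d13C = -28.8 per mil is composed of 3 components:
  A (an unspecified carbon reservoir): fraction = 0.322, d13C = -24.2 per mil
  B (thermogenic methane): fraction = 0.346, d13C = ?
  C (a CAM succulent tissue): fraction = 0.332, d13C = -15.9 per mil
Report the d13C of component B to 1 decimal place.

-45.5 per mil

Isotope mass balance: δ_bulk = Σ fᵢ·δᵢ.
-28.8 = 0.322×(-24.2) + 0.346×δ_B + 0.332×(-15.9)
0.346·δ_B = -28.8 − (-13.071) = -15.729
δ_B = -15.729 / 0.346 = -45.46 per mil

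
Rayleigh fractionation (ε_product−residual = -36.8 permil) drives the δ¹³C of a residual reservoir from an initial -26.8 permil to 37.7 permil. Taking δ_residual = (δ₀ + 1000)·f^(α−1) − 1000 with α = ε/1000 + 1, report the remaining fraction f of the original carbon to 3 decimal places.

α − 1 = ε/1000 = -0.0368
(δ_res + 1000)/(δ₀ + 1000) = (37.7 + 1000)/(-26.8 + 1000) = 1037.7/973.2 = 1.066276
f = 1.066276^(1/-0.0368) = exp(ln(1.066276)/-0.0368) = exp(0.06417/-0.0368)
f = exp(-1.7438) = 0.1749

0.175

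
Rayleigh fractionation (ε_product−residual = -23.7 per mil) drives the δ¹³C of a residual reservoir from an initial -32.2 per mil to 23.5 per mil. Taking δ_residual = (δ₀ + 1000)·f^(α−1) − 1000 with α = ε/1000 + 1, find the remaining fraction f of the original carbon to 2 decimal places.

α − 1 = ε/1000 = -0.0237
(δ_res + 1000)/(δ₀ + 1000) = (23.5 + 1000)/(-32.2 + 1000) = 1023.5/967.8 = 1.057553
f = 1.057553^(1/-0.0237) = exp(ln(1.057553)/-0.0237) = exp(0.05596/-0.0237)
f = exp(-2.3611) = 0.0943

0.09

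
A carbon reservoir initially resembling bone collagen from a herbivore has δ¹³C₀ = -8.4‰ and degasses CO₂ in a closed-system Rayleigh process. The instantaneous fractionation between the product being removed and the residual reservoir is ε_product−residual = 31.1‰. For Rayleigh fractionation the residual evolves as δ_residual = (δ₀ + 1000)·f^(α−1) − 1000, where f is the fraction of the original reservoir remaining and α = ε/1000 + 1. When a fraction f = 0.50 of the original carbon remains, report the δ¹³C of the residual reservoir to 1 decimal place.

Rayleigh residual: δ_res = (δ₀ + 1000)·f^(α−1) − 1000
α = ε/1000 + 1 = 1.03110, so α − 1 = 0.03110
f^(α−1) = 0.50^(0.03110) = 0.978674
δ_res = (-8.4 + 1000) × 0.978674 − 1000 = 970.453 − 1000 = -29.55‰

-29.5‰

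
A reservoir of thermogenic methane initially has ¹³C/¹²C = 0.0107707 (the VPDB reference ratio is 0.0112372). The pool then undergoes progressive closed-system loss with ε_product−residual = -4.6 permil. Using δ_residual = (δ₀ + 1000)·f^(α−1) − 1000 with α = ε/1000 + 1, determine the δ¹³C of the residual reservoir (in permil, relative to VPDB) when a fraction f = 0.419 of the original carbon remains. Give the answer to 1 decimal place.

δ₀ = (0.0107707/0.0112372 − 1)×1000 = (0.958486 − 1)×1000 = -41.514 permil
α − 1 = ε/1000 = -0.0046
f^(α−1) = 0.419^(-0.0046) = 1.004009
δ_res = (-41.514 + 1000) × 1.004009 − 1000 = 962.329 − 1000 = -37.67 permil

-37.7 permil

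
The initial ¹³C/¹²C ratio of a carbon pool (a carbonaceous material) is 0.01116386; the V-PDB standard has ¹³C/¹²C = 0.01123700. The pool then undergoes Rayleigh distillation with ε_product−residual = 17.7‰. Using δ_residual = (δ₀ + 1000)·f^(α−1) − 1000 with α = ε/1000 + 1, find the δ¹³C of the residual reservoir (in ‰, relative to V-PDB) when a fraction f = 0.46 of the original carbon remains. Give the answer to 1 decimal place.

-20.1‰

δ₀ = (0.01116386/0.01123700 − 1)×1000 = (0.993491 − 1)×1000 = -6.509‰
α − 1 = ε/1000 = 0.0177
f^(α−1) = 0.46^(0.0177) = 0.986349
δ_res = (-6.509 + 1000) × 0.986349 − 1000 = 979.929 − 1000 = -20.07‰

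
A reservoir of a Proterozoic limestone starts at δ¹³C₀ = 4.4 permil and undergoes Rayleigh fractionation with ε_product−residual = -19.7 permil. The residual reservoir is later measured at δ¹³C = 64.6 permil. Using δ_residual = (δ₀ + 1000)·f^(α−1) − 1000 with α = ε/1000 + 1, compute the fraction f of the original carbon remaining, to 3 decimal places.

0.052

α − 1 = ε/1000 = -0.0197
(δ_res + 1000)/(δ₀ + 1000) = (64.6 + 1000)/(4.4 + 1000) = 1064.6/1004.4 = 1.059936
f = 1.059936^(1/-0.0197) = exp(ln(1.059936)/-0.0197) = exp(0.05821/-0.0197)
f = exp(-2.9548) = 0.0521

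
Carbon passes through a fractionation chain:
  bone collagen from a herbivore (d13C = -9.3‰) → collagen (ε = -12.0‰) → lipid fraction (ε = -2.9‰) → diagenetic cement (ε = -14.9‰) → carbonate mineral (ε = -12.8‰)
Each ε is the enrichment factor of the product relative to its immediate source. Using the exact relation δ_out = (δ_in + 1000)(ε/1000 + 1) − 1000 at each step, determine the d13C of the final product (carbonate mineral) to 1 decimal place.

step 1: δ = (-9.30 + 1000)·(-12.0/1000 + 1) − 1000 = -21.19‰
step 2: δ = (-21.19 + 1000)·(-2.9/1000 + 1) − 1000 = -24.03‰
step 3: δ = (-24.03 + 1000)·(-14.9/1000 + 1) − 1000 = -38.57‰
step 4: δ = (-38.57 + 1000)·(-12.8/1000 + 1) − 1000 = -50.88‰

-50.9‰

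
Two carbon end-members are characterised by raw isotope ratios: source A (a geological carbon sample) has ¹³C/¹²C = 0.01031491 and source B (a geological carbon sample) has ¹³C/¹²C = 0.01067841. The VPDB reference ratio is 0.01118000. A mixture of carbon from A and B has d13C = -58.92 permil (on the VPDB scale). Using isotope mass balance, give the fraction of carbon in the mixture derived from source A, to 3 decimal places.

δ_A = (0.01031491/0.01118000 − 1)×1000 = (0.922622 − 1)×1000 = -77.378 permil
δ_B = (0.01067841/0.01118000 − 1)×1000 = (0.955135 − 1)×1000 = -44.865 permil
f_A = (δ_mix − δ_B)/(δ_A − δ_B) = (-58.92 − (-44.865))/(-77.378 − (-44.865))
f_A = -14.055 / -32.513 = 0.4323

0.432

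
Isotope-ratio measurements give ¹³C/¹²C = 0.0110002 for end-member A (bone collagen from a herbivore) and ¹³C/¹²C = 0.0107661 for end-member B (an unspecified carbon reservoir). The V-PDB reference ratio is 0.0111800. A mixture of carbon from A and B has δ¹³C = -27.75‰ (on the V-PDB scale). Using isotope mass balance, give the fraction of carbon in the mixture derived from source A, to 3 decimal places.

0.443

δ_A = (0.0110002/0.0111800 − 1)×1000 = (0.983918 − 1)×1000 = -16.082‰
δ_B = (0.0107661/0.0111800 − 1)×1000 = (0.962979 − 1)×1000 = -37.021‰
f_A = (δ_mix − δ_B)/(δ_A − δ_B) = (-27.75 − (-37.021))/(-16.082 − (-37.021))
f_A = 9.271 / 20.939 = 0.4428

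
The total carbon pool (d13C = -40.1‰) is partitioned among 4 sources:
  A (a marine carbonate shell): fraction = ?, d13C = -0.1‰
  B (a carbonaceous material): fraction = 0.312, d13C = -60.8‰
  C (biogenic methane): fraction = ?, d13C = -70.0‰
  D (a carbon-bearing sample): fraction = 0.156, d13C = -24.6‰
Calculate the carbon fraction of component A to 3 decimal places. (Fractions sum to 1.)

Let f_A and f_C be the unknown fractions; fractions sum to 1 so f_A + f_C = 0.532.
Mass balance: Σ fᵢ·δᵢ = δ_bulk ⇒ f_A·(-0.1) + f_C·(-70.0) = -40.1 − (-22.807) = -17.293
Substitute f_C = 0.532 − f_A:
f_A·(-0.1 − -70.0) = -17.293 − 0.532×(-70.0) = 19.947
f_A = 19.947 / 69.9 = 0.2854

0.285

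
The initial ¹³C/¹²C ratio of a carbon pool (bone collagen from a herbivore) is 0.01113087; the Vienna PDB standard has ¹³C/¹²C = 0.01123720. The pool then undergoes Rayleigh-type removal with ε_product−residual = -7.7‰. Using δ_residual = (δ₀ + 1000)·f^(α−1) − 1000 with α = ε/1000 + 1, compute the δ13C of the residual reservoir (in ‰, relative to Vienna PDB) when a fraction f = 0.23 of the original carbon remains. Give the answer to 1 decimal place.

1.8‰

δ₀ = (0.01113087/0.01123720 − 1)×1000 = (0.990538 − 1)×1000 = -9.462‰
α − 1 = ε/1000 = -0.0077
f^(α−1) = 0.23^(-0.0077) = 1.011381
δ_res = (-9.462 + 1000) × 1.011381 − 1000 = 1001.811 − 1000 = 1.81‰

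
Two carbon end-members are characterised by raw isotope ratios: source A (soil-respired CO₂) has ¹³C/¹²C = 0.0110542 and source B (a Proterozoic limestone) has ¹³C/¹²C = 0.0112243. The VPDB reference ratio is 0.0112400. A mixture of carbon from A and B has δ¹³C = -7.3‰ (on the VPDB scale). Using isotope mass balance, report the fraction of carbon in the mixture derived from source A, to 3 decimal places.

δ_A = (0.0110542/0.0112400 − 1)×1000 = (0.983470 − 1)×1000 = -16.530‰
δ_B = (0.0112243/0.0112400 − 1)×1000 = (0.998603 − 1)×1000 = -1.397‰
f_A = (δ_mix − δ_B)/(δ_A − δ_B) = (-7.3 − (-1.397))/(-16.530 − (-1.397))
f_A = -5.903 / -15.133 = 0.3901

0.390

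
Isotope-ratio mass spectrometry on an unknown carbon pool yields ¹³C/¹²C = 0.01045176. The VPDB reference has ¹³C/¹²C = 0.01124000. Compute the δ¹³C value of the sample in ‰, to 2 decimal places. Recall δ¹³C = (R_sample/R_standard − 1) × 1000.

-70.13‰

δ¹³C = (R_sample / R_standard − 1) × 1000
R_sample / R_standard = 0.01045176 / 0.01124000 = 0.929872
δ¹³C = (0.929872 − 1) × 1000 = -70.128‰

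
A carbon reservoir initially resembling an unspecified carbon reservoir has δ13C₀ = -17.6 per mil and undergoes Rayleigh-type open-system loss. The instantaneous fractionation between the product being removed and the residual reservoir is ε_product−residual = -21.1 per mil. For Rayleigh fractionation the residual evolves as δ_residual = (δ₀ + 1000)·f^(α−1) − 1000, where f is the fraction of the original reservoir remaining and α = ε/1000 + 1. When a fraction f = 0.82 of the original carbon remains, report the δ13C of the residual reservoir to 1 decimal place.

Rayleigh residual: δ_res = (δ₀ + 1000)·f^(α−1) − 1000
α = ε/1000 + 1 = 0.97890, so α − 1 = -0.02110
f^(α−1) = 0.82^(-0.02110) = 1.004196
δ_res = (-17.6 + 1000) × 1.004196 − 1000 = 986.522 − 1000 = -13.48 per mil

-13.5 per mil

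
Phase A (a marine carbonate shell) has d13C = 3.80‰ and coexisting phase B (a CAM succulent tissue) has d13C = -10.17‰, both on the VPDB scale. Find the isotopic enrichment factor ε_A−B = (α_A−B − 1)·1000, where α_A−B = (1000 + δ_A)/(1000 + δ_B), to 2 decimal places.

α_A−B = (1000 + 3.80) / (1000 + -10.17) = 1003.80 / 989.83 = 1.014114
ε_A−B = (1.014114 − 1) × 1000 = 14.114‰
(The approximation ε ≈ δ_A − δ_B would give 13.97‰.)

14.11‰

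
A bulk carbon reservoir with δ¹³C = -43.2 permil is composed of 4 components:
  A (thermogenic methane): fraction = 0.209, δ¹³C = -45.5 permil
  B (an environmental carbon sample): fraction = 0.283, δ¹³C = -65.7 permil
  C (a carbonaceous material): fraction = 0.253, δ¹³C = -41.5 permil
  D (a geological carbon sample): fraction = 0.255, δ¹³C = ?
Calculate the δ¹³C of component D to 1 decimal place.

Isotope mass balance: δ_bulk = Σ fᵢ·δᵢ.
-43.2 = 0.209×(-45.5) + 0.283×(-65.7) + 0.253×(-41.5) + 0.255×δ_D
0.255·δ_D = -43.2 − (-38.602) = -4.598
δ_D = -4.598 / 0.255 = -18.03 permil

-18.0 permil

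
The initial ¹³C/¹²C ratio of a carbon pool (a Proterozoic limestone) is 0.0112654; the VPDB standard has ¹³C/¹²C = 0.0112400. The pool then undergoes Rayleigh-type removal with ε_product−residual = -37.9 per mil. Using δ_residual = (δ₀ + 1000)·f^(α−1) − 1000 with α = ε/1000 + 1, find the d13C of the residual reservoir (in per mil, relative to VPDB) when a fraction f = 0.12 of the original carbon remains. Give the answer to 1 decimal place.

δ₀ = (0.0112654/0.0112400 − 1)×1000 = (1.002260 − 1)×1000 = 2.260 per mil
α − 1 = ε/1000 = -0.0379
f^(α−1) = 0.12^(-0.0379) = 1.083675
δ_res = (2.260 + 1000) × 1.083675 − 1000 = 1086.124 − 1000 = 86.12 per mil

86.1 per mil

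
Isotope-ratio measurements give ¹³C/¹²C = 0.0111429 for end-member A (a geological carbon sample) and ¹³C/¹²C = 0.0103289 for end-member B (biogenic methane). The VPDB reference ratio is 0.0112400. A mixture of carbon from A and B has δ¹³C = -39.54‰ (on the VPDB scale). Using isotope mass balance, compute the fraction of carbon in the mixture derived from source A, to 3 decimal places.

0.573

δ_A = (0.0111429/0.0112400 − 1)×1000 = (0.991361 − 1)×1000 = -8.639‰
δ_B = (0.0103289/0.0112400 − 1)×1000 = (0.918941 − 1)×1000 = -81.059‰
f_A = (δ_mix − δ_B)/(δ_A − δ_B) = (-39.54 − (-81.059))/(-8.639 − (-81.059))
f_A = 41.519 / 72.420 = 0.5733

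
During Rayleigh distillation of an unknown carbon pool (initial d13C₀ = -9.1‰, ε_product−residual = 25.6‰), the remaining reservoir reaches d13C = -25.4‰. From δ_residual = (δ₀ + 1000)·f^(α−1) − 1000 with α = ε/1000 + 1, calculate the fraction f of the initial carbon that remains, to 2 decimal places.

α − 1 = ε/1000 = 0.0256
(δ_res + 1000)/(δ₀ + 1000) = (-25.4 + 1000)/(-9.1 + 1000) = 974.6/990.9 = 0.983550
f = 0.983550^(1/0.0256) = exp(ln(0.983550)/0.0256) = exp(-0.01659/0.0256)
f = exp(-0.6479) = 0.5231

0.52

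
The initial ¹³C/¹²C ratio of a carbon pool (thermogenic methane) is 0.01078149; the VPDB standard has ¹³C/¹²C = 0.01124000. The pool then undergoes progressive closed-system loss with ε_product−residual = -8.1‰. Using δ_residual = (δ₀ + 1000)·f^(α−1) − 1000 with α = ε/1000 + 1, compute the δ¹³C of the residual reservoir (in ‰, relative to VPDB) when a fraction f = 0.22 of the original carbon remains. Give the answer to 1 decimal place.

δ₀ = (0.01078149/0.01124000 − 1)×1000 = (0.959207 − 1)×1000 = -40.793‰
α − 1 = ε/1000 = -0.0081
f^(α−1) = 0.22^(-0.0081) = 1.012340
δ_res = (-40.793 + 1000) × 1.012340 − 1000 = 971.044 − 1000 = -28.96‰

-29.0‰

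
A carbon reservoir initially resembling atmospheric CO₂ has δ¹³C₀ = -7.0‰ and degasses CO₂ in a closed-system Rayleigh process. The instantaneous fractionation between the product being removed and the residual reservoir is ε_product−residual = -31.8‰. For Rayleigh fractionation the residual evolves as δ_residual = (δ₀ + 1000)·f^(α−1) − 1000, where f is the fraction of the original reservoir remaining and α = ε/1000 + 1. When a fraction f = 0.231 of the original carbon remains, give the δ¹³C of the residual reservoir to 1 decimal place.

40.4‰

Rayleigh residual: δ_res = (δ₀ + 1000)·f^(α−1) − 1000
α = ε/1000 + 1 = 0.96820, so α − 1 = -0.03180
f^(α−1) = 0.231^(-0.03180) = 1.047700
δ_res = (-7.0 + 1000) × 1.047700 − 1000 = 1040.367 − 1000 = 40.37‰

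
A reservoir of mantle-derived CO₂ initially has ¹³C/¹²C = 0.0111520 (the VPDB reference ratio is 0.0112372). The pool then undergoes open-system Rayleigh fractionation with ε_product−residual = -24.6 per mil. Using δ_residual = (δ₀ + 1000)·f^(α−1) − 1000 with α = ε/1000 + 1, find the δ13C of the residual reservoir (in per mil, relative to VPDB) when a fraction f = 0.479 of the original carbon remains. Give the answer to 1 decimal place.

10.6 per mil

δ₀ = (0.0111520/0.0112372 − 1)×1000 = (0.992418 − 1)×1000 = -7.582 per mil
α − 1 = ε/1000 = -0.0246
f^(α−1) = 0.479^(-0.0246) = 1.018272
δ_res = (-7.582 + 1000) × 1.018272 − 1000 = 1010.551 − 1000 = 10.55 per mil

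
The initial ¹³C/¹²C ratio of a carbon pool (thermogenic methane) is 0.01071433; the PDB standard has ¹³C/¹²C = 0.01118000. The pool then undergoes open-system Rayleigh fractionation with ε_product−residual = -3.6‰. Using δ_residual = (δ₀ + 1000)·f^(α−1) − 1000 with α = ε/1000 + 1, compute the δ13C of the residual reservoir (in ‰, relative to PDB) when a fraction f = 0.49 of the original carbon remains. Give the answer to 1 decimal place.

-39.2‰

δ₀ = (0.01071433/0.01118000 − 1)×1000 = (0.958348 − 1)×1000 = -41.652‰
α − 1 = ε/1000 = -0.0036
f^(α−1) = 0.49^(-0.0036) = 1.002571
δ_res = (-41.652 + 1000) × 1.002571 − 1000 = 960.812 − 1000 = -39.19‰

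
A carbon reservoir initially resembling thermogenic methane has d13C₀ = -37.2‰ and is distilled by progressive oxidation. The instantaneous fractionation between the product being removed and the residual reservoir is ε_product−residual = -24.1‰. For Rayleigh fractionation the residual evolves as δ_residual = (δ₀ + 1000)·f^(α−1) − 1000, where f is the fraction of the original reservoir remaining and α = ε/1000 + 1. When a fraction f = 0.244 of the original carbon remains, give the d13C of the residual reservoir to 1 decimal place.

Rayleigh residual: δ_res = (δ₀ + 1000)·f^(α−1) − 1000
α = ε/1000 + 1 = 0.97590, so α − 1 = -0.02410
f^(α−1) = 0.244^(-0.02410) = 1.034580
δ_res = (-37.2 + 1000) × 1.034580 − 1000 = 996.093 − 1000 = -3.91‰

-3.9‰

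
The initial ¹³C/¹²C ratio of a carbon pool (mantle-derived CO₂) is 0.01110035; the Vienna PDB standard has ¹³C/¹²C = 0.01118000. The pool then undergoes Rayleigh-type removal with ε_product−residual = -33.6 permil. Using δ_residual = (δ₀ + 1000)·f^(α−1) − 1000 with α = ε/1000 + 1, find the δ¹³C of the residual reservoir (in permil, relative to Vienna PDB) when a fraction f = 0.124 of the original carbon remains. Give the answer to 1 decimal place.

65.0 permil

δ₀ = (0.01110035/0.01118000 − 1)×1000 = (0.992876 − 1)×1000 = -7.124 permil
α − 1 = ε/1000 = -0.0336
f^(α−1) = 0.124^(-0.0336) = 1.072657
δ_res = (-7.124 + 1000) × 1.072657 − 1000 = 1065.015 − 1000 = 65.02 permil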